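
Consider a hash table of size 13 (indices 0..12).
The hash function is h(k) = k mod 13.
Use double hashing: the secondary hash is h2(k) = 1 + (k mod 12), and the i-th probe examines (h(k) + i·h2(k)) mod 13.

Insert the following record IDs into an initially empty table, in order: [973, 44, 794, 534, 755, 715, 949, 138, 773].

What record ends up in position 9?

973: h=11 -> slot 11
44: h=5 -> slot 5
794: h=1 -> slot 1
534: h=1, h2=7, probe 1,8 -> slot 8
755: h=1, h2=12, probe 1,0 -> slot 0
715: h=0, h2=8, probe 0,8,3 -> slot 3
949: h=0, h2=2, probe 0,2 -> slot 2
138: h=8, h2=7, probe 8,2,9 -> slot 9
773: h=6 -> slot 6
Table: [755, 794, 949, 715, -, 44, 773, -, 534, 138, -, 973, -]

138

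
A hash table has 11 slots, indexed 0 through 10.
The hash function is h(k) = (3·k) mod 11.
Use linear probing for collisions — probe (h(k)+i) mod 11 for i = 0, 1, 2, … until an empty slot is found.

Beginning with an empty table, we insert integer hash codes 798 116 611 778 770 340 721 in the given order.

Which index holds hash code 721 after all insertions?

1

798 hashes to 7; slot 7 is free -> place at 7.
116 hashes to 7; 7 taken -> place at 8.
611 hashes to 7; 7,8 taken -> place at 9.
778 hashes to 2; slot 2 is free -> place at 2.
770 hashes to 0; slot 0 is free -> place at 0.
340 hashes to 8; 8,9 taken -> place at 10.
721 hashes to 7; 7,8,9,10,0 taken -> place at 1.
Table: [770, 721, 778, -, -, -, -, 798, 116, 611, 340]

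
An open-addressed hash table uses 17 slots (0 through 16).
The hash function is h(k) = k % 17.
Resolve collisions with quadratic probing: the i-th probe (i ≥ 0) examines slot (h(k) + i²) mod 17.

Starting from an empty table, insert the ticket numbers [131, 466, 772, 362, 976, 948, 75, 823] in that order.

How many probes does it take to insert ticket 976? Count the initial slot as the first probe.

131 hashes to 12; slot 12 is free => place at 12.
466 hashes to 7; slot 7 is free => place at 7.
772 hashes to 7; 7 taken => place at 8.
362 hashes to 5; slot 5 is free => place at 5.
976 hashes to 7; 7,8 taken => place at 11.
948 hashes to 13; slot 13 is free => place at 13.
75 hashes to 7; 7,8,11 taken => place at 16.
823 hashes to 7; 7,8,11,16 taken => place at 6.
Table: [—, —, —, —, —, 362, 823, 466, 772, —, —, 976, 131, 948, —, —, 75]

3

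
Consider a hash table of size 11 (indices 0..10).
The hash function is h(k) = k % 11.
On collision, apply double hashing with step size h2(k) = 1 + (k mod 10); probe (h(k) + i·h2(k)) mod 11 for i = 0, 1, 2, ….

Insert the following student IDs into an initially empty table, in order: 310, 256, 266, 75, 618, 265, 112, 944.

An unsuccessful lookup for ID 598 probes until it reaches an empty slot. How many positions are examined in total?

310 hashes to 2; slot 2 is free → place at 2.
256 hashes to 3; slot 3 is free → place at 3.
266 hashes to 2, h2=7; 2 taken → place at 9.
75 hashes to 9, h2=6; 9 taken → place at 4.
618 hashes to 2, h2=9; 2 taken → place at 0.
265 hashes to 1; slot 1 is free → place at 1.
112 hashes to 2, h2=3; 2 taken → place at 5.
944 hashes to 9, h2=5; 9,3 taken → place at 8.
Table: [618, 265, 310, 256, 75, 112, _, _, 944, 266, _]
Lookup 598: h=4, h2=9, probe 4,2,0,9,7 → slot 7 empty, not found.

5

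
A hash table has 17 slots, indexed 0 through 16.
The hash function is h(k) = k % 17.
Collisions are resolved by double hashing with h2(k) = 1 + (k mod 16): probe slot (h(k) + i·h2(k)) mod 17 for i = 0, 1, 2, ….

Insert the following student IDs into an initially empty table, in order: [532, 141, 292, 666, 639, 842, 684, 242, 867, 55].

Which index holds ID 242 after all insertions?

532: h=5 => slot 5
141: h=5, h2=14, probe 5,2 => slot 2
292: h=3 => slot 3
666: h=3, h2=11, probe 3,14 => slot 14
639: h=10 => slot 10
842: h=9 => slot 9
684: h=4 => slot 4
242: h=4, h2=3, probe 4,7 => slot 7
867: h=0 => slot 0
55: h=4, h2=8, probe 4,12 => slot 12
Table: [867, ., 141, 292, 684, 532, ., 242, ., 842, 639, ., 55, ., 666, ., .]

7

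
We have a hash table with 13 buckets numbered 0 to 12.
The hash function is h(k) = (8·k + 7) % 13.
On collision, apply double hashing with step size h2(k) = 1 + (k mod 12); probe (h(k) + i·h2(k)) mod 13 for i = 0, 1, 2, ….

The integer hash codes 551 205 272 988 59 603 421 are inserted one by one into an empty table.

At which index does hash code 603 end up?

Insert 551: h=8, slot 8 empty -> index 8.
Insert 205: h=9, slot 9 empty -> index 9.
Insert 272: h=12, slot 12 empty -> index 12.
Insert 988: h=7, slot 7 empty -> index 7.
Insert 59: h=11, slot 11 empty -> index 11.
Insert 603: h=8, h2=4, slots 8,12 occupied -> index 3.
Insert 421: h=8, h2=2, slot 8 occupied -> index 10.
Table: [∅, ∅, ∅, 603, ∅, ∅, ∅, 988, 551, 205, 421, 59, 272]

3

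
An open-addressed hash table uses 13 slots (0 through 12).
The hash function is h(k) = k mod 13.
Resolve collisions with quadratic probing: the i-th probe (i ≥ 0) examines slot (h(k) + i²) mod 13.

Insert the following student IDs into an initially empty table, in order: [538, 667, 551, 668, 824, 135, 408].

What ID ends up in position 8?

135

Insert 538: h=5, slot 5 empty => index 5.
Insert 667: h=4, slot 4 empty => index 4.
Insert 551: h=5, slot 5 occupied => index 6.
Insert 668: h=5, slots 5,6 occupied => index 9.
Insert 824: h=5, slots 5,6,9 occupied => index 1.
Insert 135: h=5, slots 5,6,9,1 occupied => index 8.
Insert 408: h=5, slots 5,6,9,1,8,4 occupied => index 2.
Table: [-, 824, 408, -, 667, 538, 551, -, 135, 668, -, -, -]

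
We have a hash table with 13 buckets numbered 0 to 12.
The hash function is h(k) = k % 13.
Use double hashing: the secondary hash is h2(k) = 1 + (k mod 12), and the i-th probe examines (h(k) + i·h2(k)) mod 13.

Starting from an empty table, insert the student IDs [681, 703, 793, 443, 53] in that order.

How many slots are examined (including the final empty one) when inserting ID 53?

Insert 681: h=5, slot 5 empty => index 5.
Insert 703: h=1, slot 1 empty => index 1.
Insert 793: h=0, slot 0 empty => index 0.
Insert 443: h=1, h2=12, slots 1,0 occupied => index 12.
Insert 53: h=1, h2=6, slot 1 occupied => index 7.
Table: [793, 703, ∅, ∅, ∅, 681, ∅, 53, ∅, ∅, ∅, ∅, 443]

2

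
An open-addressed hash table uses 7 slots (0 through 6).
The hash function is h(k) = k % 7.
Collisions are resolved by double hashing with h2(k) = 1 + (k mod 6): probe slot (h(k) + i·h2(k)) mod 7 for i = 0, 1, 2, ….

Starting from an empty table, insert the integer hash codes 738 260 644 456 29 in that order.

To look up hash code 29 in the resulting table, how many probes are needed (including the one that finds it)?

3

738 hashes to 3; slot 3 is free → place at 3.
260 hashes to 1; slot 1 is free → place at 1.
644 hashes to 0; slot 0 is free → place at 0.
456 hashes to 1, h2=1; 1 taken → place at 2.
29 hashes to 1, h2=6; 1,0 taken → place at 6.
Table: [644, 260, 456, 738, —, —, 29]
Lookup 29: h=1, h2=6, probe 1,0,6 → found at 6.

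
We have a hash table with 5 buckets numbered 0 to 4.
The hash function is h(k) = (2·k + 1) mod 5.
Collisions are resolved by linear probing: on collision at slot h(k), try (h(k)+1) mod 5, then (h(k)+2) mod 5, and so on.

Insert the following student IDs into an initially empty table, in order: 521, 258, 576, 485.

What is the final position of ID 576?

4

521 hashes to 3; slot 3 is free -> place at 3.
258 hashes to 2; slot 2 is free -> place at 2.
576 hashes to 3; 3 taken -> place at 4.
485 hashes to 1; slot 1 is free -> place at 1.
Table: [., 485, 258, 521, 576]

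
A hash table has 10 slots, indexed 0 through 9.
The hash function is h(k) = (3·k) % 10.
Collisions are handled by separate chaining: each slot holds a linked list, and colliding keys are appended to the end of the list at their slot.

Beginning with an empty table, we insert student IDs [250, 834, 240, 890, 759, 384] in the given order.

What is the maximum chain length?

Insert 250: h=0, bucket 0 empty → new chain.
Insert 834: h=2, bucket 2 empty → new chain.
Insert 240: h=0, bucket 0 nonempty → append to chain.
Insert 890: h=0, bucket 0 nonempty → append to chain.
Insert 759: h=7, bucket 7 empty → new chain.
Insert 384: h=2, bucket 2 nonempty → append to chain.
Final buckets:
0: 250 -> 240 -> 890
1: .
2: 834 -> 384
3: .
4: .
5: .
6: .
7: 759
8: .
9: .

3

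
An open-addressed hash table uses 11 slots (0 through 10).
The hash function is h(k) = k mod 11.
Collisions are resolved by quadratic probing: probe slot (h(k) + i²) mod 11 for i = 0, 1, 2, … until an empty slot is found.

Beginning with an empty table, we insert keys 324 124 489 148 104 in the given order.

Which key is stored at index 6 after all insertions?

489

324 hashes to 5; slot 5 is free → place at 5.
124 hashes to 3; slot 3 is free → place at 3.
489 hashes to 5; 5 taken → place at 6.
148 hashes to 5; 5,6 taken → place at 9.
104 hashes to 5; 5,6,9,3 taken → place at 10.
Table: [∅, ∅, ∅, 124, ∅, 324, 489, ∅, ∅, 148, 104]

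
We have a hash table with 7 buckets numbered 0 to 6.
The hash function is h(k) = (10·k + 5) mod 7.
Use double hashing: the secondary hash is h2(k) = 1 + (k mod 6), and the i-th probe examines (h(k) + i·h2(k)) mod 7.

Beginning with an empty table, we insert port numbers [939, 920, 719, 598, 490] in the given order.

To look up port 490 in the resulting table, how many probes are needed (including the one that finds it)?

939: h=1 → slot 1
920: h=0 → slot 0
719: h=6 → slot 6
598: h=0, h2=5, probe 0,5 → slot 5
490: h=5, h2=5, probe 5,3 → slot 3
Table: [920, 939, ∅, 490, ∅, 598, 719]
Lookup 490: h=5, h2=5, probe 5,3 → found at 3.

2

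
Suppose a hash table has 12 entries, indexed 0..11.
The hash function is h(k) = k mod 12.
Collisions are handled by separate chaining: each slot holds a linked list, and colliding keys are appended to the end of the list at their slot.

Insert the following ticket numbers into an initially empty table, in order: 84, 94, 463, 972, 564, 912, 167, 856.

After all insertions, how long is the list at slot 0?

Insert 84: h=0, bucket 0 empty -> new chain.
Insert 94: h=10, bucket 10 empty -> new chain.
Insert 463: h=7, bucket 7 empty -> new chain.
Insert 972: h=0, bucket 0 nonempty -> append to chain.
Insert 564: h=0, bucket 0 nonempty -> append to chain.
Insert 912: h=0, bucket 0 nonempty -> append to chain.
Insert 167: h=11, bucket 11 empty -> new chain.
Insert 856: h=4, bucket 4 empty -> new chain.
Final buckets:
0: 84 -> 972 -> 564 -> 912
1: ∅
2: ∅
3: ∅
4: 856
5: ∅
6: ∅
7: 463
8: ∅
9: ∅
10: 94
11: 167

4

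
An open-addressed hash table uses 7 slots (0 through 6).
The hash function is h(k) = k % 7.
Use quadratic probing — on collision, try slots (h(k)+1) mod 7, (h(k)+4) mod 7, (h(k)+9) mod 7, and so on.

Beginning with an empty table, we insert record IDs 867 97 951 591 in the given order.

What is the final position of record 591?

867: h=6 -> slot 6
97: h=6, probe 6,0 -> slot 0
951: h=6, probe 6,0,3 -> slot 3
591: h=3, probe 3,4 -> slot 4
Table: [97, ∅, ∅, 951, 591, ∅, 867]

4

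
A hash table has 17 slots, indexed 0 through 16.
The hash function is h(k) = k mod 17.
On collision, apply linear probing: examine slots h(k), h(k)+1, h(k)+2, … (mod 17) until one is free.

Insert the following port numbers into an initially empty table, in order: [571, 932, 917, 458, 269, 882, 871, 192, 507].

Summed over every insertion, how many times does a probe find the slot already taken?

10

Insert 571: h=10, slot 10 empty → index 10.
Insert 932: h=14, slot 14 empty → index 14.
Insert 917: h=16, slot 16 empty → index 16.
Insert 458: h=16, slot 16 occupied → index 0.
Insert 269: h=14, slot 14 occupied → index 15.
Insert 882: h=15, slots 15,16,0 occupied → index 1.
Insert 871: h=4, slot 4 empty → index 4.
Insert 192: h=5, slot 5 empty → index 5.
Insert 507: h=14, slots 14,15,16,0,1 occupied → index 2.
Table: [458, 882, 507, —, 871, 192, —, —, —, —, 571, —, —, —, 932, 269, 917]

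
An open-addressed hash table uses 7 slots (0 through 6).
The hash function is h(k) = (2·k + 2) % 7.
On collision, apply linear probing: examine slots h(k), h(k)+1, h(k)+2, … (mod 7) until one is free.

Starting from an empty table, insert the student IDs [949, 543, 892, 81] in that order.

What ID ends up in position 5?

81

Insert 949: h=3, slot 3 empty -> index 3.
Insert 543: h=3, slot 3 occupied -> index 4.
Insert 892: h=1, slot 1 empty -> index 1.
Insert 81: h=3, slots 3,4 occupied -> index 5.
Table: [—, 892, —, 949, 543, 81, —]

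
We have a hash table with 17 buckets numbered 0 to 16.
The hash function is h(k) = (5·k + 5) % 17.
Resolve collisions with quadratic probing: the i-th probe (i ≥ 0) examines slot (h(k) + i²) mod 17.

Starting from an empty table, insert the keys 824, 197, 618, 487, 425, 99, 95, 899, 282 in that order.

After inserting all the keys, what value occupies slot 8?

824: h=11 → slot 11
197: h=4 → slot 4
618: h=1 → slot 1
487: h=9 → slot 9
425: h=5 → slot 5
99: h=7 → slot 7
95: h=4, probe 4,5,8 → slot 8
899: h=12 → slot 12
282: h=4, probe 4,5,8,13 → slot 13
Table: [∅, 618, ∅, ∅, 197, 425, ∅, 99, 95, 487, ∅, 824, 899, 282, ∅, ∅, ∅]

95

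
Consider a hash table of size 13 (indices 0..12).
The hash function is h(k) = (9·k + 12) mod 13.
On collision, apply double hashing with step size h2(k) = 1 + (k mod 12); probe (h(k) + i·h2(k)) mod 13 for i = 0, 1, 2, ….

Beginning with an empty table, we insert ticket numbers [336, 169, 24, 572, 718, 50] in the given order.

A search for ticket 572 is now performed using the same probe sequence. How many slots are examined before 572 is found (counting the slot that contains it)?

336 hashes to 7; slot 7 is free => place at 7.
169 hashes to 12; slot 12 is free => place at 12.
24 hashes to 7, h2=1; 7 taken => place at 8.
572 hashes to 12, h2=9; 12,8 taken => place at 4.
718 hashes to 0; slot 0 is free => place at 0.
50 hashes to 7, h2=3; 7 taken => place at 10.
Table: [718, ∅, ∅, ∅, 572, ∅, ∅, 336, 24, ∅, 50, ∅, 169]
Lookup 572: h=12, h2=9, probe 12,8,4 → found at 4.

3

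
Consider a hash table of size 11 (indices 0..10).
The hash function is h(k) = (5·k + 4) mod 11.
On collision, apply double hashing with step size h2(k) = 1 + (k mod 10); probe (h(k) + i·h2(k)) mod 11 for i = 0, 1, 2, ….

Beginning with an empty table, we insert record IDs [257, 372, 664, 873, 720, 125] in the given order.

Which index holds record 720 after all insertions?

257: h=2 => slot 2
372: h=5 => slot 5
664: h=2, h2=5, probe 2,7 => slot 7
873: h=2, h2=4, probe 2,6 => slot 6
720: h=7, h2=1, probe 7,8 => slot 8
125: h=2, h2=6, probe 2,8,3 => slot 3
Table: [-, -, 257, 125, -, 372, 873, 664, 720, -, -]

8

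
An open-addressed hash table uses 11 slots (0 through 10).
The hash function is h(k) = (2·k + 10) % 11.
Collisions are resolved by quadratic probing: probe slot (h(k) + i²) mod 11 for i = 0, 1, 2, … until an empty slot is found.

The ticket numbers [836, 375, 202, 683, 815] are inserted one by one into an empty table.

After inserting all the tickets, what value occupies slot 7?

202

836 hashes to 10; slot 10 is free -> place at 10.
375 hashes to 1; slot 1 is free -> place at 1.
202 hashes to 7; slot 7 is free -> place at 7.
683 hashes to 1; 1 taken -> place at 2.
815 hashes to 1; 1,2 taken -> place at 5.
Table: [_, 375, 683, _, _, 815, _, 202, _, _, 836]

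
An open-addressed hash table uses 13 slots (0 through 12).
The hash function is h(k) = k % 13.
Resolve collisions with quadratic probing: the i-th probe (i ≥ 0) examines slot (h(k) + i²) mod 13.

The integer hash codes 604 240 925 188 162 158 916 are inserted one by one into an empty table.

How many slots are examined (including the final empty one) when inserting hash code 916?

6

604: h=6 -> slot 6
240: h=6, probe 6,7 -> slot 7
925: h=2 -> slot 2
188: h=6, probe 6,7,10 -> slot 10
162: h=6, probe 6,7,10,2,9 -> slot 9
158: h=2, probe 2,3 -> slot 3
916: h=6, probe 6,7,10,2,9,5 -> slot 5
Table: [., ., 925, 158, ., 916, 604, 240, ., 162, 188, ., .]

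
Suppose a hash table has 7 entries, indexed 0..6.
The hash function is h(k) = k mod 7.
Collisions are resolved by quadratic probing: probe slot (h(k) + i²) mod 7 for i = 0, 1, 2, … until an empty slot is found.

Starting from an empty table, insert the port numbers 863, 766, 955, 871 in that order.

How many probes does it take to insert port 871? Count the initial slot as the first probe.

Insert 863: h=2, slot 2 empty -> index 2.
Insert 766: h=3, slot 3 empty -> index 3.
Insert 955: h=3, slot 3 occupied -> index 4.
Insert 871: h=3, slots 3,4 occupied -> index 0.
Table: [871, _, 863, 766, 955, _, _]

3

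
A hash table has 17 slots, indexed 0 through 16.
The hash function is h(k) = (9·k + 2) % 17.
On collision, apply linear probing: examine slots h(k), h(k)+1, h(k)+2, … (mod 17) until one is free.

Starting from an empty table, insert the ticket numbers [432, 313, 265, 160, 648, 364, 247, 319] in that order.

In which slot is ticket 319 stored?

2

432 hashes to 14; slot 14 is free -> place at 14.
313 hashes to 14; 14 taken -> place at 15.
265 hashes to 7; slot 7 is free -> place at 7.
160 hashes to 14; 14,15 taken -> place at 16.
648 hashes to 3; slot 3 is free -> place at 3.
364 hashes to 14; 14,15,16 taken -> place at 0.
247 hashes to 15; 15,16,0 taken -> place at 1.
319 hashes to 0; 0,1 taken -> place at 2.
Table: [364, 247, 319, 648, _, _, _, 265, _, _, _, _, _, _, 432, 313, 160]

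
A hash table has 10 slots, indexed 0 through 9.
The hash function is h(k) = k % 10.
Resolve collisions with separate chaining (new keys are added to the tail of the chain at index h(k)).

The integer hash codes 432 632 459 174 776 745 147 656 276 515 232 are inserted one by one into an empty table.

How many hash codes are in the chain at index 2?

432 -> bucket 2
632 -> bucket 2 (collision)
459 -> bucket 9
174 -> bucket 4
776 -> bucket 6
745 -> bucket 5
147 -> bucket 7
656 -> bucket 6 (collision)
276 -> bucket 6 (collision)
515 -> bucket 5 (collision)
232 -> bucket 2 (collision)
Final buckets:
0: .
1: .
2: 432 -> 632 -> 232
3: .
4: 174
5: 745 -> 515
6: 776 -> 656 -> 276
7: 147
8: .
9: 459

3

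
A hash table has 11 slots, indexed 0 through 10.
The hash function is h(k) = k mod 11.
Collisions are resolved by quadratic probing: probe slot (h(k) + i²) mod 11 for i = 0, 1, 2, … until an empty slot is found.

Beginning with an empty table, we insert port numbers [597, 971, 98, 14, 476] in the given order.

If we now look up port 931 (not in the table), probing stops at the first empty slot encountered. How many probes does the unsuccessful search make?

2

597 hashes to 3; slot 3 is free => place at 3.
971 hashes to 3; 3 taken => place at 4.
98 hashes to 10; slot 10 is free => place at 10.
14 hashes to 3; 3,4 taken => place at 7.
476 hashes to 3; 3,4,7 taken => place at 1.
Table: [-, 476, -, 597, 971, -, -, 14, -, -, 98]
Lookup 931: h=7, probe 7,8 → slot 8 empty, not found.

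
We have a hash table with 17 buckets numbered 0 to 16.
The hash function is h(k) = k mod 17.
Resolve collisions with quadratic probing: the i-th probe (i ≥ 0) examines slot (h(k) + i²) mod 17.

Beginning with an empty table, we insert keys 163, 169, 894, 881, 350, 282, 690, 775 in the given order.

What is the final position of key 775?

12

163 hashes to 10; slot 10 is free => place at 10.
169 hashes to 16; slot 16 is free => place at 16.
894 hashes to 10; 10 taken => place at 11.
881 hashes to 14; slot 14 is free => place at 14.
350 hashes to 10; 10,11,14 taken => place at 2.
282 hashes to 10; 10,11,14,2 taken => place at 9.
690 hashes to 10; 10,11,14,2,9 taken => place at 1.
775 hashes to 10; 10,11,14,2,9,1 taken => place at 12.
Table: [_, 690, 350, _, _, _, _, _, _, 282, 163, 894, 775, _, 881, _, 169]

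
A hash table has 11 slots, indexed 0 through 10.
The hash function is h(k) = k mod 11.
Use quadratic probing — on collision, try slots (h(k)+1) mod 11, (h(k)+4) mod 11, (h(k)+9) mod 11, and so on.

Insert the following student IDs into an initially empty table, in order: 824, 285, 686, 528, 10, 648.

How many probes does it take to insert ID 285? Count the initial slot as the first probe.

2

824: h=10 -> slot 10
285: h=10, probe 10,0 -> slot 0
686: h=4 -> slot 4
528: h=0, probe 0,1 -> slot 1
10: h=10, probe 10,0,3 -> slot 3
648: h=10, probe 10,0,3,8 -> slot 8
Table: [285, 528, ., 10, 686, ., ., ., 648, ., 824]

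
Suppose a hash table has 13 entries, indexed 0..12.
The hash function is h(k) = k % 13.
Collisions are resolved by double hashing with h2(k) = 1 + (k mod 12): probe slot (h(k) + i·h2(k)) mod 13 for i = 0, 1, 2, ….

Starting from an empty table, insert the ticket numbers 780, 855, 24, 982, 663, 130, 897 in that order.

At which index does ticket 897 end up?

780 hashes to 0; slot 0 is free -> place at 0.
855 hashes to 10; slot 10 is free -> place at 10.
24 hashes to 11; slot 11 is free -> place at 11.
982 hashes to 7; slot 7 is free -> place at 7.
663 hashes to 0, h2=4; 0 taken -> place at 4.
130 hashes to 0, h2=11; 0,11 taken -> place at 9.
897 hashes to 0, h2=10; 0,10,7,4 taken -> place at 1.
Table: [780, 897, -, -, 663, -, -, 982, -, 130, 855, 24, -]

1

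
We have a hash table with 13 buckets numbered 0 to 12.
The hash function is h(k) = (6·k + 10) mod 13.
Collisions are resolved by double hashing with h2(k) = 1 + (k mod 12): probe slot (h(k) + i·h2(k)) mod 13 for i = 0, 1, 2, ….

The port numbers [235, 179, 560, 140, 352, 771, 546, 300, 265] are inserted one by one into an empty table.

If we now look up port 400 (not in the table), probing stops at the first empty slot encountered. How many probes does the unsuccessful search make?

Insert 235: h=3, slot 3 empty -> index 3.
Insert 179: h=5, slot 5 empty -> index 5.
Insert 560: h=3, h2=9, slot 3 occupied -> index 12.
Insert 140: h=5, h2=9, slot 5 occupied -> index 1.
Insert 352: h=3, h2=5, slot 3 occupied -> index 8.
Insert 771: h=8, h2=4, slots 8,12,3 occupied -> index 7.
Insert 546: h=10, slot 10 empty -> index 10.
Insert 300: h=3, h2=1, slot 3 occupied -> index 4.
Insert 265: h=1, h2=2, slots 1,3,5,7 occupied -> index 9.
Table: [—, 140, —, 235, 300, 179, —, 771, 352, 265, 546, —, 560]
Lookup 400: h=5, h2=5, probe 5,10,2 → slot 2 empty, not found.

3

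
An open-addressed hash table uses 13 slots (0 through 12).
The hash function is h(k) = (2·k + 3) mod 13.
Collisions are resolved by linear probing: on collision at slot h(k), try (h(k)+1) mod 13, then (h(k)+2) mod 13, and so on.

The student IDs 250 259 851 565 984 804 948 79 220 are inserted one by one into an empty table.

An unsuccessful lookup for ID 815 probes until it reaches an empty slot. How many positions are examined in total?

3

Insert 250: h=9, slot 9 empty → index 9.
Insert 259: h=1, slot 1 empty → index 1.
Insert 851: h=2, slot 2 empty → index 2.
Insert 565: h=2, slot 2 occupied → index 3.
Insert 984: h=8, slot 8 empty → index 8.
Insert 804: h=12, slot 12 empty → index 12.
Insert 948: h=1, slots 1,2,3 occupied → index 4.
Insert 79: h=5, slot 5 empty → index 5.
Insert 220: h=1, slots 1,2,3,4,5 occupied → index 6.
Table: [., 259, 851, 565, 948, 79, 220, ., 984, 250, ., ., 804]
Lookup 815: h=8, probe 8,9,10 → slot 10 empty, not found.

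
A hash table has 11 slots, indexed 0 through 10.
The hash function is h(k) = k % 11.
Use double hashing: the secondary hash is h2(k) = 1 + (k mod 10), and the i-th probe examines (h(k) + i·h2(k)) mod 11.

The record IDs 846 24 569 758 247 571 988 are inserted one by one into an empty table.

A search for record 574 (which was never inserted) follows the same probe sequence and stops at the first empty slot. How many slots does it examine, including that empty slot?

Insert 846: h=10, slot 10 empty → index 10.
Insert 24: h=2, slot 2 empty → index 2.
Insert 569: h=8, slot 8 empty → index 8.
Insert 758: h=10, h2=9, slots 10,8 occupied → index 6.
Insert 247: h=5, slot 5 empty → index 5.
Insert 571: h=10, h2=2, slot 10 occupied → index 1.
Insert 988: h=9, slot 9 empty → index 9.
Table: [_, 571, 24, _, _, 247, 758, _, 569, 988, 846]
Lookup 574: h=2, h2=5, probe 2,7 → slot 7 empty, not found.

2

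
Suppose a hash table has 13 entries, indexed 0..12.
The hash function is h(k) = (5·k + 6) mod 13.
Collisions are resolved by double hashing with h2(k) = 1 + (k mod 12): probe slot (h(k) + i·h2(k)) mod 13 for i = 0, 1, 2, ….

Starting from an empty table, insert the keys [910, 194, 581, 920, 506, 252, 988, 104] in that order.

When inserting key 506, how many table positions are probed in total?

910 hashes to 6; slot 6 is free -> place at 6.
194 hashes to 1; slot 1 is free -> place at 1.
581 hashes to 12; slot 12 is free -> place at 12.
920 hashes to 4; slot 4 is free -> place at 4.
506 hashes to 1, h2=3; 1,4 taken -> place at 7.
252 hashes to 5; slot 5 is free -> place at 5.
988 hashes to 6, h2=5; 6 taken -> place at 11.
104 hashes to 6, h2=9; 6 taken -> place at 2.
Table: [., 194, 104, ., 920, 252, 910, 506, ., ., ., 988, 581]

3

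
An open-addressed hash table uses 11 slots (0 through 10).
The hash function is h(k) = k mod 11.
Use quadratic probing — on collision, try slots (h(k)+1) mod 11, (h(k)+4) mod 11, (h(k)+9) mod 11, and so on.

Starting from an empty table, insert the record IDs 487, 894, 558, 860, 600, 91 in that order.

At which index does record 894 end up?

4

487: h=3 -> slot 3
894: h=3, probe 3,4 -> slot 4
558: h=8 -> slot 8
860: h=2 -> slot 2
600: h=6 -> slot 6
91: h=3, probe 3,4,7 -> slot 7
Table: [_, _, 860, 487, 894, _, 600, 91, 558, _, _]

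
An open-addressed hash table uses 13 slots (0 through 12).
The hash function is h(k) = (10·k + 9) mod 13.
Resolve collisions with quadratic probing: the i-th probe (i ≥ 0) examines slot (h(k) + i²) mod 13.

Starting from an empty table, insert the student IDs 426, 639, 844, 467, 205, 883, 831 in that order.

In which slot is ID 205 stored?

6

426 hashes to 5; slot 5 is free → place at 5.
639 hashes to 3; slot 3 is free → place at 3.
844 hashes to 12; slot 12 is free → place at 12.
467 hashes to 12; 12 taken → place at 0.
205 hashes to 5; 5 taken → place at 6.
883 hashes to 12; 12,0,3 taken → place at 8.
831 hashes to 12; 12,0,3,8 taken → place at 2.
Table: [467, ., 831, 639, ., 426, 205, ., 883, ., ., ., 844]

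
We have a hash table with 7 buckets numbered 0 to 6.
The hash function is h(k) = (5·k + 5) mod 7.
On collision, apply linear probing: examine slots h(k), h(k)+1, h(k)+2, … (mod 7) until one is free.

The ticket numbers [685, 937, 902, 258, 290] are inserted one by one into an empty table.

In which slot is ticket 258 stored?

3

Insert 685: h=0, slot 0 empty => index 0.
Insert 937: h=0, slot 0 occupied => index 1.
Insert 902: h=0, slots 0,1 occupied => index 2.
Insert 258: h=0, slots 0,1,2 occupied => index 3.
Insert 290: h=6, slot 6 empty => index 6.
Table: [685, 937, 902, 258, _, _, 290]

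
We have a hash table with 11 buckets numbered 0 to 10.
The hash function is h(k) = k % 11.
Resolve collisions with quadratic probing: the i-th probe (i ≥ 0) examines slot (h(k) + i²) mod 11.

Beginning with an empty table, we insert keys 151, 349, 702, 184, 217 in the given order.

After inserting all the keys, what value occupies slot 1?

184

Insert 151: h=8, slot 8 empty -> index 8.
Insert 349: h=8, slot 8 occupied -> index 9.
Insert 702: h=9, slot 9 occupied -> index 10.
Insert 184: h=8, slots 8,9 occupied -> index 1.
Insert 217: h=8, slots 8,9,1 occupied -> index 6.
Table: [_, 184, _, _, _, _, 217, _, 151, 349, 702]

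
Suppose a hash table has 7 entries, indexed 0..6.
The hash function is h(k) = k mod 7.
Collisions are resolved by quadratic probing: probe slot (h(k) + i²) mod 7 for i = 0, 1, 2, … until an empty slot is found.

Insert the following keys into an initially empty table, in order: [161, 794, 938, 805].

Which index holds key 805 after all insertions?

Insert 161: h=0, slot 0 empty -> index 0.
Insert 794: h=3, slot 3 empty -> index 3.
Insert 938: h=0, slot 0 occupied -> index 1.
Insert 805: h=0, slots 0,1 occupied -> index 4.
Table: [161, 938, —, 794, 805, —, —]

4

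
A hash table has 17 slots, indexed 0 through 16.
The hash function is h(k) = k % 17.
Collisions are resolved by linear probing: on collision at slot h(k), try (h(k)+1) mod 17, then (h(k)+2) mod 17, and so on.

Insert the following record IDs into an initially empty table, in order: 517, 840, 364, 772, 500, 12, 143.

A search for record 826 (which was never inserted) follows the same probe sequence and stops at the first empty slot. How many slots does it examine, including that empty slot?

517: h=7 => slot 7
840: h=7, probe 7,8 => slot 8
364: h=7, probe 7,8,9 => slot 9
772: h=7, probe 7,8,9,10 => slot 10
500: h=7, probe 7,8,9,10,11 => slot 11
12: h=12 => slot 12
143: h=7, probe 7,8,9,10,11,12,13 => slot 13
Table: [_, _, _, _, _, _, _, 517, 840, 364, 772, 500, 12, 143, _, _, _]
Lookup 826: h=10, probe 10,11,12,13,14 → slot 14 empty, not found.

5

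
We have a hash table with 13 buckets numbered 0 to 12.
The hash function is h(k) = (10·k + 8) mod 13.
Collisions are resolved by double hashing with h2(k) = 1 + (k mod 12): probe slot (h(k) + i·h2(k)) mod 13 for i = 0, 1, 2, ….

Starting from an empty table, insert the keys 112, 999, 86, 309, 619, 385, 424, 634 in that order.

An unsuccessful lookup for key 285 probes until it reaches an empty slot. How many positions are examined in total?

2

112: h=10 → slot 10
999: h=1 → slot 1
86: h=10, h2=3, probe 10,0 → slot 0
309: h=4 → slot 4
619: h=10, h2=8, probe 10,5 → slot 5
385: h=10, h2=2, probe 10,12 → slot 12
424: h=10, h2=5, probe 10,2 → slot 2
634: h=4, h2=11, probe 4,2,0,11 → slot 11
Table: [86, 999, 424, ∅, 309, 619, ∅, ∅, ∅, ∅, 112, 634, 385]
Lookup 285: h=11, h2=10, probe 11,8 → slot 8 empty, not found.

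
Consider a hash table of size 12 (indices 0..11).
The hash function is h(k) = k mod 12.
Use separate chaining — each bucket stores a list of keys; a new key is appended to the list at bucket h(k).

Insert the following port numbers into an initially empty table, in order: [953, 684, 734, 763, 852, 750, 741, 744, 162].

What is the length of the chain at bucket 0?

Insert 953: h=5, bucket 5 empty → new chain.
Insert 684: h=0, bucket 0 empty → new chain.
Insert 734: h=2, bucket 2 empty → new chain.
Insert 763: h=7, bucket 7 empty → new chain.
Insert 852: h=0, bucket 0 nonempty → append to chain.
Insert 750: h=6, bucket 6 empty → new chain.
Insert 741: h=9, bucket 9 empty → new chain.
Insert 744: h=0, bucket 0 nonempty → append to chain.
Insert 162: h=6, bucket 6 nonempty → append to chain.
Final buckets:
0: 684 -> 852 -> 744
1: —
2: 734
3: —
4: —
5: 953
6: 750 -> 162
7: 763
8: —
9: 741
10: —
11: —

3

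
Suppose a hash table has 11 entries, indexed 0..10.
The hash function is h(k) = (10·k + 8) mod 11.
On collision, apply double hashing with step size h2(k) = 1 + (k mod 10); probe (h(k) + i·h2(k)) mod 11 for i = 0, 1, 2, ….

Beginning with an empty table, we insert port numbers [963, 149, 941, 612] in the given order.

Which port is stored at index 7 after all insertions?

612

963 hashes to 2; slot 2 is free => place at 2.
149 hashes to 2, h2=10; 2 taken => place at 1.
941 hashes to 2, h2=2; 2 taken => place at 4.
612 hashes to 1, h2=3; 1,4 taken => place at 7.
Table: [., 149, 963, ., 941, ., ., 612, ., ., .]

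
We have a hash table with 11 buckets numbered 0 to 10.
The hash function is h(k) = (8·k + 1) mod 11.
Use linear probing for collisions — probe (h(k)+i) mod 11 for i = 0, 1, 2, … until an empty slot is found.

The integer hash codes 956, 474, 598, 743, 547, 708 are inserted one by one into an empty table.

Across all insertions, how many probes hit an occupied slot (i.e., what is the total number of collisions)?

Insert 956: h=4, slot 4 empty -> index 4.
Insert 474: h=9, slot 9 empty -> index 9.
Insert 598: h=0, slot 0 empty -> index 0.
Insert 743: h=5, slot 5 empty -> index 5.
Insert 547: h=10, slot 10 empty -> index 10.
Insert 708: h=0, slot 0 occupied -> index 1.
Table: [598, 708, —, —, 956, 743, —, —, —, 474, 547]

1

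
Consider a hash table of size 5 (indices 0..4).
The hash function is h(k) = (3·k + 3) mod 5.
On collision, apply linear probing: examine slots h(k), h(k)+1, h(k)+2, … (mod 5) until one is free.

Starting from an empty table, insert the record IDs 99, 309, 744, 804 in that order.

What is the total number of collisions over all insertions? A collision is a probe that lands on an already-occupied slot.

6

Insert 99: h=0, slot 0 empty → index 0.
Insert 309: h=0, slot 0 occupied → index 1.
Insert 744: h=0, slots 0,1 occupied → index 2.
Insert 804: h=0, slots 0,1,2 occupied → index 3.
Table: [99, 309, 744, 804, .]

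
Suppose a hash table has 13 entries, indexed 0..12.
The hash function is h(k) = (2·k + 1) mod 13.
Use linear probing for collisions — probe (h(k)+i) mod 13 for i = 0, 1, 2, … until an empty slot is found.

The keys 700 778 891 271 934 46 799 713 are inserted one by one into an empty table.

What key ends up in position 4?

713

700 hashes to 10; slot 10 is free → place at 10.
778 hashes to 10; 10 taken → place at 11.
891 hashes to 2; slot 2 is free → place at 2.
271 hashes to 10; 10,11 taken → place at 12.
934 hashes to 10; 10,11,12 taken → place at 0.
46 hashes to 2; 2 taken → place at 3.
799 hashes to 0; 0 taken → place at 1.
713 hashes to 10; 10,11,12,0,1,2,3 taken → place at 4.
Table: [934, 799, 891, 46, 713, ∅, ∅, ∅, ∅, ∅, 700, 778, 271]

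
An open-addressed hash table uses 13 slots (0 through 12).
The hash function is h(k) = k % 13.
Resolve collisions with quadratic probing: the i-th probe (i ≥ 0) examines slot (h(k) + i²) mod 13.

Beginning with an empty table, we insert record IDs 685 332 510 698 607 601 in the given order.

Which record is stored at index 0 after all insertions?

607

685: h=9 => slot 9
332: h=7 => slot 7
510: h=3 => slot 3
698: h=9, probe 9,10 => slot 10
607: h=9, probe 9,10,0 => slot 0
601: h=3, probe 3,4 => slot 4
Table: [607, _, _, 510, 601, _, _, 332, _, 685, 698, _, _]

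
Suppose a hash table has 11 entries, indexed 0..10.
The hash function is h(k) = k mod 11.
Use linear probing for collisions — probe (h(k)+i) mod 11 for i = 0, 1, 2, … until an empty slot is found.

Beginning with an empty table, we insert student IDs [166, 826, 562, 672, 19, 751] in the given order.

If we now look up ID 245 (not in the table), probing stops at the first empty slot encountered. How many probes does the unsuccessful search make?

166: h=1 => slot 1
826: h=1, probe 1,2 => slot 2
562: h=1, probe 1,2,3 => slot 3
672: h=1, probe 1,2,3,4 => slot 4
19: h=8 => slot 8
751: h=3, probe 3,4,5 => slot 5
Table: [—, 166, 826, 562, 672, 751, —, —, 19, —, —]
Lookup 245: h=3, probe 3,4,5,6 → slot 6 empty, not found.

4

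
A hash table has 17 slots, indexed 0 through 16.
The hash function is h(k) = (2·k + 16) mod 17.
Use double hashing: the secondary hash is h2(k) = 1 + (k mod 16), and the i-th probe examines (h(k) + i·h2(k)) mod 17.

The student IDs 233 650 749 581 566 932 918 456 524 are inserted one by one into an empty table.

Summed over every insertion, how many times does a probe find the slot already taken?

4

233 hashes to 6; slot 6 is free => place at 6.
650 hashes to 7; slot 7 is free => place at 7.
749 hashes to 1; slot 1 is free => place at 1.
581 hashes to 5; slot 5 is free => place at 5.
566 hashes to 9; slot 9 is free => place at 9.
932 hashes to 10; slot 10 is free => place at 10.
918 hashes to 16; slot 16 is free => place at 16.
456 hashes to 10, h2=9; 10 taken => place at 2.
524 hashes to 10, h2=13; 10,6,2 taken => place at 15.
Table: [., 749, 456, ., ., 581, 233, 650, ., 566, 932, ., ., ., ., 524, 918]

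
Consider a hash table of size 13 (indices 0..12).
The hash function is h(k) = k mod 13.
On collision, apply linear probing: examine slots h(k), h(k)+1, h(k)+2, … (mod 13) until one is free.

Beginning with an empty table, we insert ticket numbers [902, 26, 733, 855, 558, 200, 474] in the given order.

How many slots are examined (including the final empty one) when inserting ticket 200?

3

902: h=5 -> slot 5
26: h=0 -> slot 0
733: h=5, probe 5,6 -> slot 6
855: h=10 -> slot 10
558: h=12 -> slot 12
200: h=5, probe 5,6,7 -> slot 7
474: h=6, probe 6,7,8 -> slot 8
Table: [26, -, -, -, -, 902, 733, 200, 474, -, 855, -, 558]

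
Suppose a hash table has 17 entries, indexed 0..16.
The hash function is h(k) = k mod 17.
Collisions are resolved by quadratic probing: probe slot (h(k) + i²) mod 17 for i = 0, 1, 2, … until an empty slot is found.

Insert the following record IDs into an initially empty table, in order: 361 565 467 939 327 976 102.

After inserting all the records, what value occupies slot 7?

976

361 hashes to 4; slot 4 is free → place at 4.
565 hashes to 4; 4 taken → place at 5.
467 hashes to 8; slot 8 is free → place at 8.
939 hashes to 4; 4,5,8 taken → place at 13.
327 hashes to 4; 4,5,8,13 taken → place at 3.
976 hashes to 7; slot 7 is free → place at 7.
102 hashes to 0; slot 0 is free → place at 0.
Table: [102, ., ., 327, 361, 565, ., 976, 467, ., ., ., ., 939, ., ., .]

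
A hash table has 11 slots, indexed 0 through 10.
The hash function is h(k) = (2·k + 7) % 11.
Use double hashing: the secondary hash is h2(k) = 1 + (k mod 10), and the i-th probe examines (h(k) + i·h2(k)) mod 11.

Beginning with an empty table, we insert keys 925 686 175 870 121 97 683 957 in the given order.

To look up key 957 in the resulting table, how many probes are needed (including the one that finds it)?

3

925 hashes to 9; slot 9 is free => place at 9.
686 hashes to 4; slot 4 is free => place at 4.
175 hashes to 5; slot 5 is free => place at 5.
870 hashes to 9, h2=1; 9 taken => place at 10.
121 hashes to 7; slot 7 is free => place at 7.
97 hashes to 3; slot 3 is free => place at 3.
683 hashes to 9, h2=4; 9 taken => place at 2.
957 hashes to 7, h2=8; 7,4 taken => place at 1.
Table: [., 957, 683, 97, 686, 175, ., 121, ., 925, 870]
Lookup 957: h=7, h2=8, probe 7,4,1 → found at 1.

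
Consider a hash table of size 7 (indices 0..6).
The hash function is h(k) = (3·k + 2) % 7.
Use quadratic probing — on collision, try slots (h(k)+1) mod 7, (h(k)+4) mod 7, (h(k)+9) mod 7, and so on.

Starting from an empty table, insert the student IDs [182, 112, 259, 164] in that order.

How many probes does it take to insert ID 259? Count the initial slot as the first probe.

3

182 hashes to 2; slot 2 is free → place at 2.
112 hashes to 2; 2 taken → place at 3.
259 hashes to 2; 2,3 taken → place at 6.
164 hashes to 4; slot 4 is free → place at 4.
Table: [∅, ∅, 182, 112, 164, ∅, 259]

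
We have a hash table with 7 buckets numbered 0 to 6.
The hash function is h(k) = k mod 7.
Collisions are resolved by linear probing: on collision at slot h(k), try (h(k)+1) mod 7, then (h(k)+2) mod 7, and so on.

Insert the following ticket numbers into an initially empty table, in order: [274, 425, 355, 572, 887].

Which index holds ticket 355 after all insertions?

6

274: h=1 => slot 1
425: h=5 => slot 5
355: h=5, probe 5,6 => slot 6
572: h=5, probe 5,6,0 => slot 0
887: h=5, probe 5,6,0,1,2 => slot 2
Table: [572, 274, 887, -, -, 425, 355]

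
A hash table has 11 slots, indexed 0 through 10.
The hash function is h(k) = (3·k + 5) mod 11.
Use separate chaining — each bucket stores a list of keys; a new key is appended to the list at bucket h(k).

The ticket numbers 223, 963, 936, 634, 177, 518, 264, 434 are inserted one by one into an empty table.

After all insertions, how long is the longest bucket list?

Insert 223: h=3, bucket 3 empty -> new chain.
Insert 963: h=1, bucket 1 empty -> new chain.
Insert 936: h=8, bucket 8 empty -> new chain.
Insert 634: h=4, bucket 4 empty -> new chain.
Insert 177: h=8, bucket 8 nonempty -> append to chain.
Insert 518: h=8, bucket 8 nonempty -> append to chain.
Insert 264: h=5, bucket 5 empty -> new chain.
Insert 434: h=9, bucket 9 empty -> new chain.
Final buckets:
0: _
1: 963
2: _
3: 223
4: 634
5: 264
6: _
7: _
8: 936 -> 177 -> 518
9: 434
10: _

3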